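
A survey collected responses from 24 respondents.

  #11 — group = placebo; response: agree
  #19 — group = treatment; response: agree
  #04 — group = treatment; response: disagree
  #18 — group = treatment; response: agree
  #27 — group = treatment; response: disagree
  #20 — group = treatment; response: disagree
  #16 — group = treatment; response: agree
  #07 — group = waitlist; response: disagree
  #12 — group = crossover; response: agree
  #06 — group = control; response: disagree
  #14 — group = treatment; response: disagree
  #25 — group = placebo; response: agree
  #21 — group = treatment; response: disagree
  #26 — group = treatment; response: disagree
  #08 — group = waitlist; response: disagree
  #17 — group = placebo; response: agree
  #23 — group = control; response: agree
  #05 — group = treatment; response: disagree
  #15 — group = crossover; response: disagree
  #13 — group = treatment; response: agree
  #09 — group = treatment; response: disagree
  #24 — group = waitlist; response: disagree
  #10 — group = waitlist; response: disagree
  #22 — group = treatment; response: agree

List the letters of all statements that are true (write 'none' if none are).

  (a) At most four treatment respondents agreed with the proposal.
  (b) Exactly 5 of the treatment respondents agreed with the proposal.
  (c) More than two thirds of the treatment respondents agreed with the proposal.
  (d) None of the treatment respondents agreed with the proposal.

(b)

|A| = 13, |A ∩ B| = 5, |A ∖ B| = 8.
(a) |A ∩ B| ≤ 4: fails.
(b) |A ∩ B| = 5: holds.
(c) |A ∩ B| / |A| > 2/3: fails.
(d) A ∩ B = ∅ (|A ∩ B| = 0): fails.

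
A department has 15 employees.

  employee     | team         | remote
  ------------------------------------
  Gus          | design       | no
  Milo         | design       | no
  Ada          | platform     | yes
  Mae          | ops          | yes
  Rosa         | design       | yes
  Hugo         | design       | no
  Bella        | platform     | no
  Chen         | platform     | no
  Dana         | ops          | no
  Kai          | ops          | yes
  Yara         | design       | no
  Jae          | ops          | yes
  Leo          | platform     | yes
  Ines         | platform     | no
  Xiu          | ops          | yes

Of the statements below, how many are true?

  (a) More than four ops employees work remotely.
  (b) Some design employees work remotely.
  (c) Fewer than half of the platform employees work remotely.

2

(a) ops: |A| = 5, |A ∩ B| = 4; needs |A ∩ B| > 4 — false.
(b) design: |A| = 5, |A ∩ B| = 1; needs A ∩ B ≠ ∅ (|A ∩ B| ≥ 1) — true.
(c) platform: |A| = 5, |A ∩ B| = 2; needs |A ∩ B| < |A ∖ B| — true.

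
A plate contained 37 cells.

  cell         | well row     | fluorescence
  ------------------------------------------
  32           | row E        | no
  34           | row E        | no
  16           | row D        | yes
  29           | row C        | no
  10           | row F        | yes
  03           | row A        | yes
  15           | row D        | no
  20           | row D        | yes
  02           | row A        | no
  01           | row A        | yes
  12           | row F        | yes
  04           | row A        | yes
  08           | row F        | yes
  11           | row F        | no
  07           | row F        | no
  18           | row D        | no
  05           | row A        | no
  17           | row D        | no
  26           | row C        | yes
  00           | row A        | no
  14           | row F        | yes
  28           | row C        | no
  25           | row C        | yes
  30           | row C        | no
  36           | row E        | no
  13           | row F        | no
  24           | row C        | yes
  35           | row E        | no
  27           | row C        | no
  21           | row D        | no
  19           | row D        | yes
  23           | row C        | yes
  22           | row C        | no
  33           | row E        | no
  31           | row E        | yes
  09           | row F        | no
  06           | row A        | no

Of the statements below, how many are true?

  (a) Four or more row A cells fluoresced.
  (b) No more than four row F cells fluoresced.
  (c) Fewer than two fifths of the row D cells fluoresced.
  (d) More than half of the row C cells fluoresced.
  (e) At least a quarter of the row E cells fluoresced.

(a) row A: |A| = 7, |A ∩ B| = 3; needs |A ∩ B| ≥ 4 — false.
(b) row F: |A| = 8, |A ∩ B| = 4; needs |A ∩ B| ≤ 4 — true.
(c) row D: |A| = 7, |A ∩ B| = 3; needs |A ∩ B| / |A| < 2/5 — false.
(d) row C: |A| = 9, |A ∩ B| = 4; needs |A ∩ B| > |A ∖ B| — false.
(e) row E: |A| = 6, |A ∩ B| = 1; needs |A ∩ B| / |A| ≥ 1/4 — false.

1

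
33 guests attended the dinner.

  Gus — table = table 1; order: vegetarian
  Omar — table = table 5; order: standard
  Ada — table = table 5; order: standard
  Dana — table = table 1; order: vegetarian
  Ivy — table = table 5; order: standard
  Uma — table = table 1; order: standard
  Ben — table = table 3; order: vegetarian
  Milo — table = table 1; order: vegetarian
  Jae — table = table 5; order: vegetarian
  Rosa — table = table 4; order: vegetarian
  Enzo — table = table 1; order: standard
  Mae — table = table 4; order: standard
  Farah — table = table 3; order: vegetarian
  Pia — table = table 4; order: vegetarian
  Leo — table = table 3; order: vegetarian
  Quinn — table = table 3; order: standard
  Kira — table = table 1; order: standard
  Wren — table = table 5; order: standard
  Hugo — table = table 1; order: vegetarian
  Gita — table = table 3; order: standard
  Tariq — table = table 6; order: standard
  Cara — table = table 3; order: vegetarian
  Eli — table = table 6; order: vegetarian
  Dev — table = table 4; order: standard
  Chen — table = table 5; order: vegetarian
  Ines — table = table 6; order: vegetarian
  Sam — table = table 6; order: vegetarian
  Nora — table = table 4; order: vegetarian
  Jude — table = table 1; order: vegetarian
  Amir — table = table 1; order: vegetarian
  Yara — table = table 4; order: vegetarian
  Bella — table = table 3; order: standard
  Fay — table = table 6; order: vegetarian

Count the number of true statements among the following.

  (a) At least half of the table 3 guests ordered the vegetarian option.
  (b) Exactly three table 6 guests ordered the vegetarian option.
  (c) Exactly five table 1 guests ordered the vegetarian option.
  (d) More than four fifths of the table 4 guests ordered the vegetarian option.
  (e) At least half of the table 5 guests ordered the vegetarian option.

(a) table 3: |A| = 7, |A ∩ B| = 4; needs |A ∩ B| ≥ |A ∖ B| — true.
(b) table 6: |A| = 5, |A ∩ B| = 4; needs |A ∩ B| = 3 — false.
(c) table 1: |A| = 9, |A ∩ B| = 6; needs |A ∩ B| = 5 — false.
(d) table 4: |A| = 6, |A ∩ B| = 4; needs |A ∩ B| / |A| > 4/5 — false.
(e) table 5: |A| = 6, |A ∩ B| = 2; needs |A ∩ B| ≥ |A ∖ B| — false.

1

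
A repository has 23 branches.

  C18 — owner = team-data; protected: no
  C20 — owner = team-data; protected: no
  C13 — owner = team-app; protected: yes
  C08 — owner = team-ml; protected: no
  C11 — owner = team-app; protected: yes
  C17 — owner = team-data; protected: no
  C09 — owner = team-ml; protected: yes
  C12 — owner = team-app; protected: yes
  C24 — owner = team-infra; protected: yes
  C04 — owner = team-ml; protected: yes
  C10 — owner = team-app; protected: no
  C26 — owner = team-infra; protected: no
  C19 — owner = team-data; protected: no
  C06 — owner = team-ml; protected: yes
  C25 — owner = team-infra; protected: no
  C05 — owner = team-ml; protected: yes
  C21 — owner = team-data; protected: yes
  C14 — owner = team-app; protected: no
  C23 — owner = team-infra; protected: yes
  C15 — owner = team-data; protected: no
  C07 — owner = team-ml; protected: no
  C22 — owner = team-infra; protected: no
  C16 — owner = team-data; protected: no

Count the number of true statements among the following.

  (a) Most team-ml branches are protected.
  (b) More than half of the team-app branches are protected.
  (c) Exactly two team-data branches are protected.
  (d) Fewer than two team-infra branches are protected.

2

(a) team-ml: |A| = 6, |A ∩ B| = 4; needs |A ∩ B| > |A ∖ B| — true.
(b) team-app: |A| = 5, |A ∩ B| = 3; needs |A ∩ B| > |A ∖ B| — true.
(c) team-data: |A| = 7, |A ∩ B| = 1; needs |A ∩ B| = 2 — false.
(d) team-infra: |A| = 5, |A ∩ B| = 2; needs |A ∩ B| < 2 — false.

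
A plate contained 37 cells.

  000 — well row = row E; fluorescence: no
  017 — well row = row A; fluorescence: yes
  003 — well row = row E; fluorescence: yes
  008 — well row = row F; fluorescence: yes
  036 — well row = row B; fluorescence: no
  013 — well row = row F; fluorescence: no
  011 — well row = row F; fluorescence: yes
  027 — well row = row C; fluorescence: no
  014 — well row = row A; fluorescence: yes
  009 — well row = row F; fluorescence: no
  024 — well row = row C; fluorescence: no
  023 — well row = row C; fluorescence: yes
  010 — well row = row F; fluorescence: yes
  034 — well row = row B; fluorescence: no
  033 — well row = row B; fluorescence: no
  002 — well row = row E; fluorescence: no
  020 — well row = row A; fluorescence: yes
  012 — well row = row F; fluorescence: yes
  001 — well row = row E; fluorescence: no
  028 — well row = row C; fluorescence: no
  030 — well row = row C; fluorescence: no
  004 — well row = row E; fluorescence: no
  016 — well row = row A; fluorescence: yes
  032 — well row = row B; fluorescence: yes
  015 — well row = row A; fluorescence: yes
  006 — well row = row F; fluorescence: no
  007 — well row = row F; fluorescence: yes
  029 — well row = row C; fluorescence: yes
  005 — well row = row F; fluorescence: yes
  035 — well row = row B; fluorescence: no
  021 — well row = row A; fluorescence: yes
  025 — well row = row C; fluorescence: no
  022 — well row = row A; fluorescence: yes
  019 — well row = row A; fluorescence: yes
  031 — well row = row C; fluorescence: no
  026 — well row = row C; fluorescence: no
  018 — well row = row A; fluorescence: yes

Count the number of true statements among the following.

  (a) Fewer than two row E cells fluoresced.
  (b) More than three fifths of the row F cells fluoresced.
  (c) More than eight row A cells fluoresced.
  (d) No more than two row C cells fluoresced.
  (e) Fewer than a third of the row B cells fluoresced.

(a) row E: |A| = 5, |A ∩ B| = 1; needs |A ∩ B| < 2 — true.
(b) row F: |A| = 9, |A ∩ B| = 6; needs |A ∩ B| / |A| > 3/5 — true.
(c) row A: |A| = 9, |A ∩ B| = 9; needs |A ∩ B| > 8 — true.
(d) row C: |A| = 9, |A ∩ B| = 2; needs |A ∩ B| ≤ 2 — true.
(e) row B: |A| = 5, |A ∩ B| = 1; needs |A ∩ B| / |A| < 1/3 — true.

5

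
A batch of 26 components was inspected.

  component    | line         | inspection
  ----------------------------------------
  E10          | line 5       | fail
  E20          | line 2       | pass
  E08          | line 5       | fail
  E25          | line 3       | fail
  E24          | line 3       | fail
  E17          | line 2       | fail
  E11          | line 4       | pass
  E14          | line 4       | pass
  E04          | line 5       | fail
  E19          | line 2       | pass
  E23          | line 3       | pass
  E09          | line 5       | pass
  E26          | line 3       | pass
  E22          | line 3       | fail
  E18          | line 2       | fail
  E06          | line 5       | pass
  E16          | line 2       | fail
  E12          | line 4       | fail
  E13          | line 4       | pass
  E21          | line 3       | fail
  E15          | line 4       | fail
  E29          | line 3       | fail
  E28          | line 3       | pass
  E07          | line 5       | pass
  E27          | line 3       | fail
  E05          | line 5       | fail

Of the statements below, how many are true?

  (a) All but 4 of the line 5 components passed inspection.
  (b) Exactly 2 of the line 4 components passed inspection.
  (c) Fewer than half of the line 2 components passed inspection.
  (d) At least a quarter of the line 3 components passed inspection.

3

(a) line 5: |A| = 7, |A ∩ B| = 3; needs |A ∖ B| = 4 — true.
(b) line 4: |A| = 5, |A ∩ B| = 3; needs |A ∩ B| = 2 — false.
(c) line 2: |A| = 5, |A ∩ B| = 2; needs |A ∩ B| < |A ∖ B| — true.
(d) line 3: |A| = 9, |A ∩ B| = 3; needs |A ∩ B| / |A| ≥ 1/4 — true.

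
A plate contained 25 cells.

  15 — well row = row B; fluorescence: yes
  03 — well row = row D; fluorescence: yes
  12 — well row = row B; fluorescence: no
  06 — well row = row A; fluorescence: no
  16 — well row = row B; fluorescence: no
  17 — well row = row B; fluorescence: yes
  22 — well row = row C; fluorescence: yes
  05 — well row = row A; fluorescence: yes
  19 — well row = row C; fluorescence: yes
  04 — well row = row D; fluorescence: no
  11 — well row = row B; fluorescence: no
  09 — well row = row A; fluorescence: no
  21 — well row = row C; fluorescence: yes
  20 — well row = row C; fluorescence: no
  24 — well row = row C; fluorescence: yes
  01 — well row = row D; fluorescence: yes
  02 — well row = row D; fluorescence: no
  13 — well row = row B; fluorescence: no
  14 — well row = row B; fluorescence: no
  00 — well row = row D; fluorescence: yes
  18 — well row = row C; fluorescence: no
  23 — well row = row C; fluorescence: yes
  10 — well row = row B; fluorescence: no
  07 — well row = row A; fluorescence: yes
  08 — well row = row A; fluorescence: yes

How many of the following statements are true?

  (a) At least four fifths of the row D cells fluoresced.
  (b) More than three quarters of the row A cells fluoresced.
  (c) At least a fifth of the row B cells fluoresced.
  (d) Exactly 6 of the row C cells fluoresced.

1

(a) row D: |A| = 5, |A ∩ B| = 3; needs |A ∩ B| / |A| ≥ 4/5 — false.
(b) row A: |A| = 5, |A ∩ B| = 3; needs |A ∩ B| / |A| > 3/4 — false.
(c) row B: |A| = 8, |A ∩ B| = 2; needs |A ∩ B| / |A| ≥ 1/5 — true.
(d) row C: |A| = 7, |A ∩ B| = 5; needs |A ∩ B| = 6 — false.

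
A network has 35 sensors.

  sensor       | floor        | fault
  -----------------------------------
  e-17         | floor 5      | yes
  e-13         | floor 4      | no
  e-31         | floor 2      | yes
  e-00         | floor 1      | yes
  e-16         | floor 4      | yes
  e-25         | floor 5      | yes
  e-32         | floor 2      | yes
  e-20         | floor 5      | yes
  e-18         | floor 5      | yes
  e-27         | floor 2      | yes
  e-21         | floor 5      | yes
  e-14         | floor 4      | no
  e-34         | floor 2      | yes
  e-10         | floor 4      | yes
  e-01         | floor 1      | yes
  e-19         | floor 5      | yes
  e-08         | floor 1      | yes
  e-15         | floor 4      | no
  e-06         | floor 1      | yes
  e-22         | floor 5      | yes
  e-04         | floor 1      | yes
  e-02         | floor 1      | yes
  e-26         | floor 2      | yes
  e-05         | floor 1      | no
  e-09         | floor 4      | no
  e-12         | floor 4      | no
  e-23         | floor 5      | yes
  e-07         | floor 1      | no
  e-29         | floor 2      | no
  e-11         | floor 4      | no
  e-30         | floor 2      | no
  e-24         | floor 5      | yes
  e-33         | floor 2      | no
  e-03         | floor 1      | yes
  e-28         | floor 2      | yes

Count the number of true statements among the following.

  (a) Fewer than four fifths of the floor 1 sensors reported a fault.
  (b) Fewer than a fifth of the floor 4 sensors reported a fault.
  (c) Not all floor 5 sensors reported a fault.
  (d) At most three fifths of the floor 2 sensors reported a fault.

(a) floor 1: |A| = 9, |A ∩ B| = 7; needs |A ∩ B| / |A| < 4/5 — true.
(b) floor 4: |A| = 8, |A ∩ B| = 2; needs |A ∩ B| / |A| < 1/5 — false.
(c) floor 5: |A| = 9, |A ∩ B| = 9; needs A ⊄ B (|A ∖ B| ≥ 1) — false.
(d) floor 2: |A| = 9, |A ∩ B| = 6; needs |A ∩ B| / |A| ≤ 3/5 — false.

1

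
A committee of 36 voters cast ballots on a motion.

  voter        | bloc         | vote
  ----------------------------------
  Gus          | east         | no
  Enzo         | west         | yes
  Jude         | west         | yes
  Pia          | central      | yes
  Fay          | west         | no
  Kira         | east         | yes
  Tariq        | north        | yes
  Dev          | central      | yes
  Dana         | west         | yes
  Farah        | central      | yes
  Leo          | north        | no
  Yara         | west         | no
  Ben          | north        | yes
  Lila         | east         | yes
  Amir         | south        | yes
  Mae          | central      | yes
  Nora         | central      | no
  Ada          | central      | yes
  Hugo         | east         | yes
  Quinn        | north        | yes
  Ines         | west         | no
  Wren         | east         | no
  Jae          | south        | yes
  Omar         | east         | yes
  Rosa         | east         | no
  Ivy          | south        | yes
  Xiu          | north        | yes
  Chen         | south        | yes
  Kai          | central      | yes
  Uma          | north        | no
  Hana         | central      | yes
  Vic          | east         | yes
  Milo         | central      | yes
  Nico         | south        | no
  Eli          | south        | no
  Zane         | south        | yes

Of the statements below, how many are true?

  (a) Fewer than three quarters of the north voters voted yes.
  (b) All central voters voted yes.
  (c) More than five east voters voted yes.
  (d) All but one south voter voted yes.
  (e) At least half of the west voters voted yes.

2

(a) north: |A| = 6, |A ∩ B| = 4; needs |A ∩ B| / |A| < 3/4 — true.
(b) central: |A| = 9, |A ∩ B| = 8; needs A ⊆ B, i.e. every element of A is in B (|A ∖ B| = 0) — false.
(c) east: |A| = 8, |A ∩ B| = 5; needs |A ∩ B| > 5 — false.
(d) south: |A| = 7, |A ∩ B| = 5; needs |A ∖ B| = 1 — false.
(e) west: |A| = 6, |A ∩ B| = 3; needs |A ∩ B| ≥ |A ∖ B| — true.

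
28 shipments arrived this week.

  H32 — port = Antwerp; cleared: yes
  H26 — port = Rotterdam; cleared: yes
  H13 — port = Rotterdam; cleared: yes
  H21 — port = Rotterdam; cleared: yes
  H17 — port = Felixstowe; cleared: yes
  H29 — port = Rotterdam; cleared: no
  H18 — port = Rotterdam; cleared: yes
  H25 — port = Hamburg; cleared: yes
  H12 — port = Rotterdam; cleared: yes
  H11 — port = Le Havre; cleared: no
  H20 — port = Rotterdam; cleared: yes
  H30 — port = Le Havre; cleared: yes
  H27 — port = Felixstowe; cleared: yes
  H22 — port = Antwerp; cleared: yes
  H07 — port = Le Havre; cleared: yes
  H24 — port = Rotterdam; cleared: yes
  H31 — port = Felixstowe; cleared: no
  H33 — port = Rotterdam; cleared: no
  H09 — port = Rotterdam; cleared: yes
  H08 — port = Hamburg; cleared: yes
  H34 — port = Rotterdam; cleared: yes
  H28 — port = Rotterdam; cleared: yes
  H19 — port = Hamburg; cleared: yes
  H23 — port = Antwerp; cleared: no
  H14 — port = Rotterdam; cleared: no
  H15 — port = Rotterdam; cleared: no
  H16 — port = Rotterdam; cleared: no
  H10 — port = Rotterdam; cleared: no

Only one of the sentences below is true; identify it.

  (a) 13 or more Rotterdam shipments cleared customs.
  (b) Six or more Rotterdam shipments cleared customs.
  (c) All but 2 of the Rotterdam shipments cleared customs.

(b)

|A| = 16, |A ∩ B| = 10, |A ∖ B| = 6.
(a) requires |A ∩ B| ≥ 13: false.
(b) requires |A ∩ B| ≥ 6: true.
(c) requires |A ∖ B| = 2: false.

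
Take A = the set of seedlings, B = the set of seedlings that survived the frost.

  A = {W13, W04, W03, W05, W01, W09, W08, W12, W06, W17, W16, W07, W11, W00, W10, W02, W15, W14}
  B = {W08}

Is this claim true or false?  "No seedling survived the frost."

'No seedling survived the frost' holds iff A ∩ B = ∅ (|A ∩ B| = 0).
|A| = 18, |A ∩ B| = 1, |A ∖ B| = 17.
So the statement is false.

False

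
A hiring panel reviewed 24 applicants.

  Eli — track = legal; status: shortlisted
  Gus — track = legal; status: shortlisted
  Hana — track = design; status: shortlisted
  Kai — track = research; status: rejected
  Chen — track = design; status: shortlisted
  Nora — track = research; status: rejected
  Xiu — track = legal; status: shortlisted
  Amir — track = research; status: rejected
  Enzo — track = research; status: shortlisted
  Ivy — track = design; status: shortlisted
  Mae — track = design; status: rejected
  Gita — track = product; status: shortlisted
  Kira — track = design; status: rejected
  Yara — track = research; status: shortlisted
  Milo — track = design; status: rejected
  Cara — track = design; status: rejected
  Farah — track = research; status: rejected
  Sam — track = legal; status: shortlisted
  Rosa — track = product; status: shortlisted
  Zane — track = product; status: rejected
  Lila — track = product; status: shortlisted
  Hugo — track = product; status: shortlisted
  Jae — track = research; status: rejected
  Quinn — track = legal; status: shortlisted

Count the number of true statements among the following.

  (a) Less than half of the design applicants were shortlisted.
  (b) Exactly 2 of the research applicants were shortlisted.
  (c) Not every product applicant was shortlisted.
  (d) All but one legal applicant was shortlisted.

3

(a) design: |A| = 7, |A ∩ B| = 3; needs |A ∩ B| < |A ∖ B| — true.
(b) research: |A| = 7, |A ∩ B| = 2; needs |A ∩ B| = 2 — true.
(c) product: |A| = 5, |A ∩ B| = 4; needs A ⊄ B (|A ∖ B| ≥ 1) — true.
(d) legal: |A| = 5, |A ∩ B| = 5; needs |A ∖ B| = 1 — false.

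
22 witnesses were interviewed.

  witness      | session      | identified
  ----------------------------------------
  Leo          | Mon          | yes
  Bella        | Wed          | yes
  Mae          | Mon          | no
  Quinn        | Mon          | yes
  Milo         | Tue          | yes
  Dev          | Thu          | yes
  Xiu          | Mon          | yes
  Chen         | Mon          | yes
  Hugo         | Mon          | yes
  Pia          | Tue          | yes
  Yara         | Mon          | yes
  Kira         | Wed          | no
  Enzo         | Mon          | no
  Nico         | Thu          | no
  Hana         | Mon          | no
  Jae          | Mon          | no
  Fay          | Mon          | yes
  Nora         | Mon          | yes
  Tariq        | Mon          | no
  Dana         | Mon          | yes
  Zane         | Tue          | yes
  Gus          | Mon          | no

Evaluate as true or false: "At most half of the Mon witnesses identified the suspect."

The determiner here denotes the relation: |A ∩ B| ≤ |A ∖ B|.
|A| = 15, |A ∩ B| = 9, |A ∖ B| = 6.
9 > 6, so the statement is false.

False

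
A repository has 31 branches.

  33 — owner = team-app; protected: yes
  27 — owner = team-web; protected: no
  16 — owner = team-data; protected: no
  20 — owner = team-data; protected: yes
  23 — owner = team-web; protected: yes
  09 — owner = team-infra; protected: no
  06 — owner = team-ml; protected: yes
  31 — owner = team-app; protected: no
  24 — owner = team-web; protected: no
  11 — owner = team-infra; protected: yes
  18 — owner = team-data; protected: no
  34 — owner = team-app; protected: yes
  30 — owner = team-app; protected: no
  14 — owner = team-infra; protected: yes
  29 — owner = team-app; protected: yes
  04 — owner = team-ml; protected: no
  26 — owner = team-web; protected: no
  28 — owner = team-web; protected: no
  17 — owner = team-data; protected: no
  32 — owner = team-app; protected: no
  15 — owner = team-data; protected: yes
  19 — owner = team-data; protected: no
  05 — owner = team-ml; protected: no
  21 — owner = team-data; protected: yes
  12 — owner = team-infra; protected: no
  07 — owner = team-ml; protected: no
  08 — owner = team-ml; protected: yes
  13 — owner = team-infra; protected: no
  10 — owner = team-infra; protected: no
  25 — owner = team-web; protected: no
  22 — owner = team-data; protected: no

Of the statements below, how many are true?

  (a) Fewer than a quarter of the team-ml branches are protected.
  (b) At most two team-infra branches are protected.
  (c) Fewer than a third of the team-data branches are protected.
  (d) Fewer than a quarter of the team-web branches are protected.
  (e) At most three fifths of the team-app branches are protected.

3

(a) team-ml: |A| = 5, |A ∩ B| = 2; needs |A ∩ B| / |A| < 1/4 — false.
(b) team-infra: |A| = 6, |A ∩ B| = 2; needs |A ∩ B| ≤ 2 — true.
(c) team-data: |A| = 8, |A ∩ B| = 3; needs |A ∩ B| / |A| < 1/3 — false.
(d) team-web: |A| = 6, |A ∩ B| = 1; needs |A ∩ B| / |A| < 1/4 — true.
(e) team-app: |A| = 6, |A ∩ B| = 3; needs |A ∩ B| / |A| ≤ 3/5 — true.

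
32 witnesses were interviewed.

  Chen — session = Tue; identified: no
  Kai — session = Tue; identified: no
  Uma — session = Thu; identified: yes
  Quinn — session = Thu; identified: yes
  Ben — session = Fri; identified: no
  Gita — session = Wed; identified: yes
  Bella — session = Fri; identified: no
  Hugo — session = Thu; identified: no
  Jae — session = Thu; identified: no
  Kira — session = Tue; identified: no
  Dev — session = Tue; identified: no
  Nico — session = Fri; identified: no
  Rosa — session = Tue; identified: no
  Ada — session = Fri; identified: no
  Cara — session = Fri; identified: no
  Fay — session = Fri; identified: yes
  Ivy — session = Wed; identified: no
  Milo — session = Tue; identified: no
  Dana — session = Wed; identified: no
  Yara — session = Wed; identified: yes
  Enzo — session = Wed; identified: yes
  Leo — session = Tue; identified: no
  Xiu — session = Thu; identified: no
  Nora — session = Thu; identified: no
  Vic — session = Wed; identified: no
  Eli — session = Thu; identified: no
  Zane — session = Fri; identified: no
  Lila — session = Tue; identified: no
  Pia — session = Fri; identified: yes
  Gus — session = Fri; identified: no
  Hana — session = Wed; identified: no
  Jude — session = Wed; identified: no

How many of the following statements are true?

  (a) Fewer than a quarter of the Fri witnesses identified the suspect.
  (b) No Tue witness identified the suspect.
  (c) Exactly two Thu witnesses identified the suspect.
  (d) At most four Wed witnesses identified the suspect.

(a) Fri: |A| = 9, |A ∩ B| = 2; needs |A ∩ B| / |A| < 1/4 — true.
(b) Tue: |A| = 8, |A ∩ B| = 0; needs A ∩ B = ∅ (|A ∩ B| = 0) — true.
(c) Thu: |A| = 7, |A ∩ B| = 2; needs |A ∩ B| = 2 — true.
(d) Wed: |A| = 8, |A ∩ B| = 3; needs |A ∩ B| ≤ 4 — true.

4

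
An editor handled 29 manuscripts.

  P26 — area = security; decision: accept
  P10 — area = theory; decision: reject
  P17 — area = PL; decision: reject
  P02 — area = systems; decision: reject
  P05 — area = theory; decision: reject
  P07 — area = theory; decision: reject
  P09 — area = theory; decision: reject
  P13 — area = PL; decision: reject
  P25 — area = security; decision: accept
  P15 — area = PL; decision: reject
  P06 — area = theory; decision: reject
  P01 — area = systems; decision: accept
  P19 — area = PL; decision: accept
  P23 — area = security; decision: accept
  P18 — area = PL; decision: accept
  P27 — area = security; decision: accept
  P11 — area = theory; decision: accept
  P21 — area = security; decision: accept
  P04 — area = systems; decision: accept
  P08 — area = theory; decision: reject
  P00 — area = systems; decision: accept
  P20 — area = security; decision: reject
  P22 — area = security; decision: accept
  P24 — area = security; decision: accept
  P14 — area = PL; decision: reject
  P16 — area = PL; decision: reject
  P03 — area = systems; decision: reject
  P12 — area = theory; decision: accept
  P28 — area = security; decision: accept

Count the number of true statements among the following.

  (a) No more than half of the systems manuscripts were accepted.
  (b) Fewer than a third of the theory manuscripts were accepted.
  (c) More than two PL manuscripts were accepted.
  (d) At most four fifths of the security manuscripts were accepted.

1

(a) systems: |A| = 5, |A ∩ B| = 3; needs |A ∩ B| ≤ |A ∖ B| — false.
(b) theory: |A| = 8, |A ∩ B| = 2; needs |A ∩ B| / |A| < 1/3 — true.
(c) PL: |A| = 7, |A ∩ B| = 2; needs |A ∩ B| > 2 — false.
(d) security: |A| = 9, |A ∩ B| = 8; needs |A ∩ B| / |A| ≤ 4/5 — false.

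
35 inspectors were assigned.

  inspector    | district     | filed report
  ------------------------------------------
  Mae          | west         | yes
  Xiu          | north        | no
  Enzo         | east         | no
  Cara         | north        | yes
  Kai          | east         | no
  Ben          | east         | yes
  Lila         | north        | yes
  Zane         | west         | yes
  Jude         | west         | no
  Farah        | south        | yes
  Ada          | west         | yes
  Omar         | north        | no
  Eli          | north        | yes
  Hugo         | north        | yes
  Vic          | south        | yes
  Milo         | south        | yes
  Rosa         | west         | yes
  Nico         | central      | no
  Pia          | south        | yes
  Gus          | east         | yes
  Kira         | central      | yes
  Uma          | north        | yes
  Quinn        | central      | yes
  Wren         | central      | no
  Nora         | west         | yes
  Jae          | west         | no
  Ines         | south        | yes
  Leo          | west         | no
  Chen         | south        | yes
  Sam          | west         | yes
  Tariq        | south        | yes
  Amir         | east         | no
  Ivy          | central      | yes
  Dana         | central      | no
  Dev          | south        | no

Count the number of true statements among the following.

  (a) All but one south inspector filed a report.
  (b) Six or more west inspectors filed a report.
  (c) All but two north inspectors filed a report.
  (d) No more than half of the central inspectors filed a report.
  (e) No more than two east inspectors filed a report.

(a) south: |A| = 8, |A ∩ B| = 7; needs |A ∖ B| = 1 — true.
(b) west: |A| = 9, |A ∩ B| = 6; needs |A ∩ B| ≥ 6 — true.
(c) north: |A| = 7, |A ∩ B| = 5; needs |A ∖ B| = 2 — true.
(d) central: |A| = 6, |A ∩ B| = 3; needs |A ∩ B| ≤ |A ∖ B| — true.
(e) east: |A| = 5, |A ∩ B| = 2; needs |A ∩ B| ≤ 2 — true.

5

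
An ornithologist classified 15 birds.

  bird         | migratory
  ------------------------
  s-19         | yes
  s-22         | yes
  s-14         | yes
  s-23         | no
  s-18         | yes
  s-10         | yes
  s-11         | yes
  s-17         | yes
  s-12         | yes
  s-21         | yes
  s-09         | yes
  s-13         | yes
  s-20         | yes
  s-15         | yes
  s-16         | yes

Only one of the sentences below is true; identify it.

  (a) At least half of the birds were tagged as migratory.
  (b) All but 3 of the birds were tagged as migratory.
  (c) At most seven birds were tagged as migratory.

|A| = 15, |A ∩ B| = 14, |A ∖ B| = 1.
(a) requires |A ∩ B| ≥ |A ∖ B|: true.
(b) requires |A ∖ B| = 3: false.
(c) requires |A ∩ B| ≤ 7: false.

(a)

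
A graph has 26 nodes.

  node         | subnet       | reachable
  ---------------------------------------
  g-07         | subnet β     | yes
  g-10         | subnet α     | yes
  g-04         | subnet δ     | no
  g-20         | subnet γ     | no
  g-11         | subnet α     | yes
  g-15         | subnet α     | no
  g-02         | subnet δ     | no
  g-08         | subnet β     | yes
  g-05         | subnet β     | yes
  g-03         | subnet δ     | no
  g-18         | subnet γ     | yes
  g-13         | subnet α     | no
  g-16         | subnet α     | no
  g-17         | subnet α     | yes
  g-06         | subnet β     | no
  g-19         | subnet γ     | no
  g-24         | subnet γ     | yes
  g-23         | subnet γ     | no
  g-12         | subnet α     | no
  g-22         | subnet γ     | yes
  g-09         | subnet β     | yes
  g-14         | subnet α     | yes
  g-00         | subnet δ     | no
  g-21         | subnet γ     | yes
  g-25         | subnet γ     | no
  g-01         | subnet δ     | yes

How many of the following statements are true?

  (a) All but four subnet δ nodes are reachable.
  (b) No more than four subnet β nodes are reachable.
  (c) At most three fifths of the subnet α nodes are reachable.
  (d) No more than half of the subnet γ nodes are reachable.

(a) subnet δ: |A| = 5, |A ∩ B| = 1; needs |A ∖ B| = 4 — true.
(b) subnet β: |A| = 5, |A ∩ B| = 4; needs |A ∩ B| ≤ 4 — true.
(c) subnet α: |A| = 8, |A ∩ B| = 4; needs |A ∩ B| / |A| ≤ 3/5 — true.
(d) subnet γ: |A| = 8, |A ∩ B| = 4; needs |A ∩ B| ≤ |A ∖ B| — true.

4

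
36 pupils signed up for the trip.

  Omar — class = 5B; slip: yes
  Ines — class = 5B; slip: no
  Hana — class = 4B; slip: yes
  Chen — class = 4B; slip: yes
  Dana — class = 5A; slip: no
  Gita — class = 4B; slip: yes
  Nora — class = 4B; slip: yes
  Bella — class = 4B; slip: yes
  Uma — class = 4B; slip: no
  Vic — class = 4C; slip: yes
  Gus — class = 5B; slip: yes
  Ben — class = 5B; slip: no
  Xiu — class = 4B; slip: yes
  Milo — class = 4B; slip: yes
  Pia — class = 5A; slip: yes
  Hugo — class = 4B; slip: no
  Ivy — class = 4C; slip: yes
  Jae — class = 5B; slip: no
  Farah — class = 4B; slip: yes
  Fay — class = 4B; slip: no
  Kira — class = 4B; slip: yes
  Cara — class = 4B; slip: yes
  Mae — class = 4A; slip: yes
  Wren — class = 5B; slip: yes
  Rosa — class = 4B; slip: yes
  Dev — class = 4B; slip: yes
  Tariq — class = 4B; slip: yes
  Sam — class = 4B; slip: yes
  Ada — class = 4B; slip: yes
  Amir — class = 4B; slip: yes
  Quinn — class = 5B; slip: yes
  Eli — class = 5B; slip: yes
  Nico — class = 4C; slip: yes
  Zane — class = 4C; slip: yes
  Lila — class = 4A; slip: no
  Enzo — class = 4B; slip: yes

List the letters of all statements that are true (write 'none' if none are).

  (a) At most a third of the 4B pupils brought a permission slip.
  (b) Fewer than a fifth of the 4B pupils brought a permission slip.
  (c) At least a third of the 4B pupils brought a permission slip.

(c)

|A| = 20, |A ∩ B| = 17, |A ∖ B| = 3.
(a) |A ∩ B| / |A| ≤ 1/3: fails.
(b) |A ∩ B| / |A| < 1/5: fails.
(c) |A ∩ B| / |A| ≥ 1/3: holds.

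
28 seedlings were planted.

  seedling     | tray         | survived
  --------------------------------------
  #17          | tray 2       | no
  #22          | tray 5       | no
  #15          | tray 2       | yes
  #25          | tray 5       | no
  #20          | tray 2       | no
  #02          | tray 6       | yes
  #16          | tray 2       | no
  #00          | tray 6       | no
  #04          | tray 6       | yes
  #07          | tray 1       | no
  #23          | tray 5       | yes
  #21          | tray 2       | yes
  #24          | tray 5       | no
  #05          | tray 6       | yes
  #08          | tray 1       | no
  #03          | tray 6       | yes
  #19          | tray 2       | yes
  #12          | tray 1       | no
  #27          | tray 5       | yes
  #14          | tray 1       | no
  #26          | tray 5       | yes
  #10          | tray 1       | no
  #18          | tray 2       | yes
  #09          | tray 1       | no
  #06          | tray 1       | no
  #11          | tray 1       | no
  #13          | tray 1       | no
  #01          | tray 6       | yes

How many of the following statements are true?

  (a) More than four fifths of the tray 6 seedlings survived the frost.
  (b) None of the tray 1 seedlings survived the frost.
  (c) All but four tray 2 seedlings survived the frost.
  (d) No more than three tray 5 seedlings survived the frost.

3

(a) tray 6: |A| = 6, |A ∩ B| = 5; needs |A ∩ B| / |A| > 4/5 — true.
(b) tray 1: |A| = 9, |A ∩ B| = 0; needs A ∩ B = ∅ (|A ∩ B| = 0) — true.
(c) tray 2: |A| = 7, |A ∩ B| = 4; needs |A ∖ B| = 4 — false.
(d) tray 5: |A| = 6, |A ∩ B| = 3; needs |A ∩ B| ≤ 3 — true.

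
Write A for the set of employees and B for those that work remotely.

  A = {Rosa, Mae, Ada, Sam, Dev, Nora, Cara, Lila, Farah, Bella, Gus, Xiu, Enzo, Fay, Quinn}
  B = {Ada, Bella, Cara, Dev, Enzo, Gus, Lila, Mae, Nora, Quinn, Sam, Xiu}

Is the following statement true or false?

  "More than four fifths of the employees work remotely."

'More than four fifths of the employees work remotely' holds iff |A ∩ B| / |A| > 4/5.
|A| = 15, |A ∩ B| = 12, |A ∖ B| = 3.
|A ∩ B|/|A| = 12/15, so the statement is false.

False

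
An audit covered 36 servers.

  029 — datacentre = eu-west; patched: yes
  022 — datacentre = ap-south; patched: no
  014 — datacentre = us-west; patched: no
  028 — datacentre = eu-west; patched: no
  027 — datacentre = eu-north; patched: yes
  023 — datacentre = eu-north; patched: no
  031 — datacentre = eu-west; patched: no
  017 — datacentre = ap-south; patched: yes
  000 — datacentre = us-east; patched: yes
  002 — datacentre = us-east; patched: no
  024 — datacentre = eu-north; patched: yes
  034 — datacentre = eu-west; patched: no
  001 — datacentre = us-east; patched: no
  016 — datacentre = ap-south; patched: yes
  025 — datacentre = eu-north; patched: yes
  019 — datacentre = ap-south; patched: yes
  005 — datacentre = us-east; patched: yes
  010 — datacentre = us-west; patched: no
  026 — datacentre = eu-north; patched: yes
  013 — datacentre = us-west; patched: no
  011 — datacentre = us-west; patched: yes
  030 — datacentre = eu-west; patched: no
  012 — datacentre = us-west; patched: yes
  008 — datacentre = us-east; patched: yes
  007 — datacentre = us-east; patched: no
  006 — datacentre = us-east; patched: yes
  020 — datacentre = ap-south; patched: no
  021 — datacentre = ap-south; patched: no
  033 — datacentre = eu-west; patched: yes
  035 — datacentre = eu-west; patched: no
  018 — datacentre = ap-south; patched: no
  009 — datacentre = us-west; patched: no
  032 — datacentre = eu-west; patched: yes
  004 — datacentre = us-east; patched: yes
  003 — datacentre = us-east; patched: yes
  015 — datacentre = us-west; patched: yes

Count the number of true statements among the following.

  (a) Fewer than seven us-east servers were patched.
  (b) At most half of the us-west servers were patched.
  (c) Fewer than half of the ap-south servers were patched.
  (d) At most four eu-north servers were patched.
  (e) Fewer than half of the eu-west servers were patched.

5

(a) us-east: |A| = 9, |A ∩ B| = 6; needs |A ∩ B| < 7 — true.
(b) us-west: |A| = 7, |A ∩ B| = 3; needs |A ∩ B| ≤ |A ∖ B| — true.
(c) ap-south: |A| = 7, |A ∩ B| = 3; needs |A ∩ B| < |A ∖ B| — true.
(d) eu-north: |A| = 5, |A ∩ B| = 4; needs |A ∩ B| ≤ 4 — true.
(e) eu-west: |A| = 8, |A ∩ B| = 3; needs |A ∩ B| < |A ∖ B| — true.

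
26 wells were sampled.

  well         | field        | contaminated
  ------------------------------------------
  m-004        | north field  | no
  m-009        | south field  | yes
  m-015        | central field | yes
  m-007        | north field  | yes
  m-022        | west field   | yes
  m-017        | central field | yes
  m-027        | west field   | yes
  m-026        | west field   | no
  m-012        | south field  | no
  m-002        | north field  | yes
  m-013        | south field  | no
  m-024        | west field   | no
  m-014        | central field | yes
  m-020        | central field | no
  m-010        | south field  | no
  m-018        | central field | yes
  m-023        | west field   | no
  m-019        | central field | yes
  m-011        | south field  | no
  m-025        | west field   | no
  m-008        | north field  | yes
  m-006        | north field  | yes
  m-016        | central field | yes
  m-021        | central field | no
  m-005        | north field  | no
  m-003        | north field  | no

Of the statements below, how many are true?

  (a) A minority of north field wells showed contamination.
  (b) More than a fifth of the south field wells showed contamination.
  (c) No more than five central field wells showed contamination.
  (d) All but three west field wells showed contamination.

(a) north field: |A| = 7, |A ∩ B| = 4; needs |A ∩ B| < |A ∖ B| — false.
(b) south field: |A| = 5, |A ∩ B| = 1; needs |A ∩ B| / |A| > 1/5 — false.
(c) central field: |A| = 8, |A ∩ B| = 6; needs |A ∩ B| ≤ 5 — false.
(d) west field: |A| = 6, |A ∩ B| = 2; needs |A ∖ B| = 3 — false.

0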